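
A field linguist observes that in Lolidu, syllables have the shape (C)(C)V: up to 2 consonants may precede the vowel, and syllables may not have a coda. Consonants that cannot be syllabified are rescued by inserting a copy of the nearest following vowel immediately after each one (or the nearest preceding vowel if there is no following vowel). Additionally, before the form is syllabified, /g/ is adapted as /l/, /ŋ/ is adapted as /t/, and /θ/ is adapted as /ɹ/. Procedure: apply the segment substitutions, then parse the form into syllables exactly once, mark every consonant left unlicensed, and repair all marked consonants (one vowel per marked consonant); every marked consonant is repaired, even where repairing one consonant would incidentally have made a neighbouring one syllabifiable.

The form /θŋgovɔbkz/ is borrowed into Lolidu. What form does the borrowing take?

Substitution: /θ/ → /ɹ/, /ŋ/ → /t/, /g/ → /l/, giving /ɹtlovɔbkz/.
Under (C)(C)V, the unsyllabifiable consonants are /ɹ/, /b/, /k/, /z/ (no codas are permitted; onsets may contain at most 2 consonants).
Inserting the epenthetic vowel yields /ɹ/ → /ɹo/, /b/ → /bɔ/, /k/ → /kɔ/, /z/ → /zɔ/.

ɹotlovɔbɔkɔzɔ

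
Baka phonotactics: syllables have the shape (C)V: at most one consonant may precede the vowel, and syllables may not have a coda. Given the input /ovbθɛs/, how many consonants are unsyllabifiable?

Under (C)V, the unsyllabifiable consonants are /v/, /b/, /s/ (no codas are permitted; onsets are limited to one consonant).

3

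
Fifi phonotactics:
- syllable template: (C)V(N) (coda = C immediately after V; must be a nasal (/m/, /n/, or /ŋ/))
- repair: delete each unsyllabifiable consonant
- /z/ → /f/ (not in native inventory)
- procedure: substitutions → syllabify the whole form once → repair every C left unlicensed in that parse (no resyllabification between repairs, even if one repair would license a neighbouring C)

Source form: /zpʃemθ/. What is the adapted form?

Substitution: /z/ → /f/, giving /fpʃemθ/.
The consonants /f/, /p/, /θ/ cannot be parsed into a legal (C)V(N) syllable (only a nasal (/m/, /n/, or /ŋ/) is licensed in coda position; onsets are limited to one consonant).
Deleting the stranded consonants removes /f/, /p/, /θ/.

ʃem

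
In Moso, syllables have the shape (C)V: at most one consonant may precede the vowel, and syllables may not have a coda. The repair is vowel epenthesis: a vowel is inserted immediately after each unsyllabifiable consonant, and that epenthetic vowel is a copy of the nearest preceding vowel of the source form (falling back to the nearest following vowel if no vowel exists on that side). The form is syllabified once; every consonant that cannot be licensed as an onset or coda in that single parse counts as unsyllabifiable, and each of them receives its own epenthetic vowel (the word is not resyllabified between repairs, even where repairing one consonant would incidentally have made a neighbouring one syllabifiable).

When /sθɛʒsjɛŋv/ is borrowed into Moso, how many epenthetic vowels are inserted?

5

The unsyllabifiable consonants are /s/, /ʒ/, /s/, /ŋ/, /v/; each receives one epenthetic vowel.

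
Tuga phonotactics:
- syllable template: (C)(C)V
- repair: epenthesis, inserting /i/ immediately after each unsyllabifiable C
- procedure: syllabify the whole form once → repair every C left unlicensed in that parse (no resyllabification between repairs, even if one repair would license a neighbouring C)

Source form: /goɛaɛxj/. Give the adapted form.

goɛaɛxiji

Under (C)(C)V, the unsyllabifiable consonants are /x/, /j/ (no codas are permitted; onsets may contain at most 2 consonants).
Each unlicensed consonant becomes the onset of a new syllable: /x/ → /xi/, /j/ → /ji/.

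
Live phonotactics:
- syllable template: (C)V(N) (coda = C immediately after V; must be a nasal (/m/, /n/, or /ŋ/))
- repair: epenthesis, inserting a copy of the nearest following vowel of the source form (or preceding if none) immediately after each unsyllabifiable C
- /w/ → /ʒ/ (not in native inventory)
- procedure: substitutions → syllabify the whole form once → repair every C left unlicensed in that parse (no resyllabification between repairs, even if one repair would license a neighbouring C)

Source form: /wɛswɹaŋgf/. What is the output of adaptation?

ʒɛsaʒaɹaŋgafa

Substitution: /w/ → /ʒ/, giving /ʒɛsʒɹaŋgf/.
Under (C)V(N), the unsyllabifiable consonants are /s/, /ʒ/, /g/, /f/ (only a nasal (/m/, /n/, or /ŋ/) is licensed in coda position; onsets are limited to one consonant).
Each unlicensed consonant becomes the onset of a new syllable: /s/ → /sa/, /ʒ/ → /ʒa/, /g/ → /ga/, /f/ → /fa/.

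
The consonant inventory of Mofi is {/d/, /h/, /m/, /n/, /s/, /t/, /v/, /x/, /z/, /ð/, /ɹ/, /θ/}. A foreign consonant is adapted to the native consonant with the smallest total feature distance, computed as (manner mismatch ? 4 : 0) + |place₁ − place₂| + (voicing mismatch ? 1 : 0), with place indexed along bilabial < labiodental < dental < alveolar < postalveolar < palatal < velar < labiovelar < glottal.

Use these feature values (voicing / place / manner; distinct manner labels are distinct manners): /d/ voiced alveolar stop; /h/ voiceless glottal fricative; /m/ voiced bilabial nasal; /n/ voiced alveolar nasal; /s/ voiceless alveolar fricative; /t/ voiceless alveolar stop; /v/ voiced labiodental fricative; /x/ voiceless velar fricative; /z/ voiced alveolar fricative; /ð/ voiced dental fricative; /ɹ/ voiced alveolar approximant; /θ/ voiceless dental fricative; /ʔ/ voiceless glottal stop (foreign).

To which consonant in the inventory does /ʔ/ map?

h

/h/ is closest: manner differs (stop→fricative, +4), place distance 0 (glottal→glottal), same voicing; total 4. Next closest is /t/ at distance 5.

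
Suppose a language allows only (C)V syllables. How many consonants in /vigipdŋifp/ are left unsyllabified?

Syllabifying with onset maximization leaves /p/, /d/, /f/, /p/ stranded (no codas are permitted; onsets are limited to one consonant).

4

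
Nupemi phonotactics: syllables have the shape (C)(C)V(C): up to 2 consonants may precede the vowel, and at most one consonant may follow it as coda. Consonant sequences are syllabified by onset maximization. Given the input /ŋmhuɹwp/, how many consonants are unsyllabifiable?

Under (C)(C)V(C), the unsyllabifiable consonants are /ŋ/, /w/, /p/ (at most one coda consonant is licensed; onsets may contain at most 2 consonants).

3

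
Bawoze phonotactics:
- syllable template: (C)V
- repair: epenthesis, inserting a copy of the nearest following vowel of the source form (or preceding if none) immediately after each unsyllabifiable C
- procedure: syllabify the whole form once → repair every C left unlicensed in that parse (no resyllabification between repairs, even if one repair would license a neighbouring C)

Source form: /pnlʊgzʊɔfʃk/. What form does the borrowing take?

Syllabifying with onset maximization leaves /p/, /n/, /g/, /f/, /ʃ/, /k/ stranded (no codas are permitted; onsets are limited to one consonant).
Epenthesis after each stranded consonant: /p/ → /pʊ/, /n/ → /nʊ/, /g/ → /gʊ/, /f/ → /fɔ/, /ʃ/ → /ʃɔ/, /k/ → /kɔ/.

pʊnʊlʊgʊzʊɔfɔʃɔkɔ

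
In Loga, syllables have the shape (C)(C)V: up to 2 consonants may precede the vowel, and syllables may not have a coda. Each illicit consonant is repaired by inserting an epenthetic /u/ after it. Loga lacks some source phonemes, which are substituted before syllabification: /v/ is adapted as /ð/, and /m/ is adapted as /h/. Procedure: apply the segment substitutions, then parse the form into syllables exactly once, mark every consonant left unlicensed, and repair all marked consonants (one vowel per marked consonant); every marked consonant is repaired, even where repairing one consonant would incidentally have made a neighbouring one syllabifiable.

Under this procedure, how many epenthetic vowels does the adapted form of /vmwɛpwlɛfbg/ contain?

After substitution the input is /ðhwɛpwlɛfbg/.
The unsyllabifiable consonants are /ð/, /p/, /f/, /b/, /g/; each receives one epenthetic vowel.

5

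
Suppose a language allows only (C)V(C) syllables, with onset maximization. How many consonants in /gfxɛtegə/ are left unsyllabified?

2

Under (C)V(C), the unsyllabifiable consonants are /g/, /f/ (at most one coda consonant is licensed; onsets are limited to one consonant).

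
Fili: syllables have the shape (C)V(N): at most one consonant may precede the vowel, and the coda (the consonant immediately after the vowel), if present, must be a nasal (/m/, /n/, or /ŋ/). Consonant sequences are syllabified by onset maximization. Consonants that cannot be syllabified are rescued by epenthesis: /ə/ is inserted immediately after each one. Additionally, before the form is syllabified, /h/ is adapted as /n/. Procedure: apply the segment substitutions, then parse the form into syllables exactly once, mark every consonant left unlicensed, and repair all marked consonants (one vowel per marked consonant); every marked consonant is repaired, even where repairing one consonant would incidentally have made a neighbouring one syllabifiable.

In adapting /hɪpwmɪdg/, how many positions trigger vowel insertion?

After substitution the input is /nɪpwmɪdg/.
The unsyllabifiable consonants are /p/, /w/, /d/, /g/; each receives one epenthetic vowel.

4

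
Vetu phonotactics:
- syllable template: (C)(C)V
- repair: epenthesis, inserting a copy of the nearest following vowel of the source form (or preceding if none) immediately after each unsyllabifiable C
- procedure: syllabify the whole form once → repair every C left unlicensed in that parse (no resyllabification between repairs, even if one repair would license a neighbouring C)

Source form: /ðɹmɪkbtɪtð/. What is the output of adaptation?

ðɪɹmɪkɪbtɪtɪðɪ

Syllabifying with onset maximization leaves /ð/, /k/, /t/, /ð/ stranded (no codas are permitted; onsets may contain at most 2 consonants).
Each unlicensed consonant becomes the onset of a new syllable: /ð/ → /ðɪ/, /k/ → /kɪ/, /t/ → /tɪ/, /ð/ → /ðɪ/.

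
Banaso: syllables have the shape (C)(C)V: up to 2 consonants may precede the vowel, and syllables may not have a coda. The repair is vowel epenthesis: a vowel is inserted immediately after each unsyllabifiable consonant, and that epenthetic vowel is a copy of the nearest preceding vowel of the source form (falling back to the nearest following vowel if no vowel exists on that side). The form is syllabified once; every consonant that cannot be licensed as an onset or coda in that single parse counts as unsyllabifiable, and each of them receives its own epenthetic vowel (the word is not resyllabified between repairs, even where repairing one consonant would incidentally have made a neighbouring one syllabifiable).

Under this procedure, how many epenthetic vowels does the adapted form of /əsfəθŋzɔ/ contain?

The unsyllabifiable consonants are /θ/; each receives one epenthetic vowel.

1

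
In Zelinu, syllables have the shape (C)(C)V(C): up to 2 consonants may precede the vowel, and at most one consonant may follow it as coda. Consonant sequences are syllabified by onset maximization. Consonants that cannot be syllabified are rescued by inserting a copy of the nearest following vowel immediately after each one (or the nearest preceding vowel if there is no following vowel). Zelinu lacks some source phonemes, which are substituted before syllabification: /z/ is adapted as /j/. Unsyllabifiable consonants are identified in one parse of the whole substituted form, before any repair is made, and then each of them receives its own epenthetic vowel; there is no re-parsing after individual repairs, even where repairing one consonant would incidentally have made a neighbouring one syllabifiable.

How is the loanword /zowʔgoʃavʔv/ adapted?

Substitution: /z/ → /j/, giving /jowʔgoʃavʔv/.
Syllabifying with onset maximization leaves /ʔ/, /v/ stranded (at most one coda consonant is licensed; onsets may contain at most 2 consonants).
Inserting the epenthetic vowel yields /ʔ/ → /ʔa/, /v/ → /va/.

jowʔgoʃavʔava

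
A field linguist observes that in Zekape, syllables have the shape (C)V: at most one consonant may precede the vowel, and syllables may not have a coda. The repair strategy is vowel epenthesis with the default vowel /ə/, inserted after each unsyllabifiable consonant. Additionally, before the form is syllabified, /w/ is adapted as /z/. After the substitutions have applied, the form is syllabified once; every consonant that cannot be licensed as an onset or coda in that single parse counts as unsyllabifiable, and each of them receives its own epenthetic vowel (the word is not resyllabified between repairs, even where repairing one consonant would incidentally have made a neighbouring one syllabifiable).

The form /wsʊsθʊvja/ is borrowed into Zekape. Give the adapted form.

zəsʊsəθʊvəja

Substitution: /w/ → /z/, giving /zsʊsθʊvja/.
Syllabifying with onset maximization leaves /z/, /s/, /v/ stranded (no codas are permitted; onsets are limited to one consonant).
Epenthesis after each stranded consonant: /z/ → /zə/, /s/ → /sə/, /v/ → /və/.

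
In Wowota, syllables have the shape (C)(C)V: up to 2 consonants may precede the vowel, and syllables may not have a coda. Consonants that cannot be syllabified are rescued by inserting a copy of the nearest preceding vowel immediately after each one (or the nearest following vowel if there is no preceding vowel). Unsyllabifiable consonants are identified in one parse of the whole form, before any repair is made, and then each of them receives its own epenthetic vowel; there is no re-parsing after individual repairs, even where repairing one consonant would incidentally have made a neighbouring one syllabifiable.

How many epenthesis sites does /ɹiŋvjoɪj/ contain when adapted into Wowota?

2

The unsyllabifiable consonants are /ŋ/, /j/; each receives one epenthetic vowel.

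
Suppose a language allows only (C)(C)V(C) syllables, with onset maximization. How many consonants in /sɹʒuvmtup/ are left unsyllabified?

Under (C)(C)V(C), the unsyllabifiable consonants are /s/ (at most one coda consonant is licensed; onsets may contain at most 2 consonants).

1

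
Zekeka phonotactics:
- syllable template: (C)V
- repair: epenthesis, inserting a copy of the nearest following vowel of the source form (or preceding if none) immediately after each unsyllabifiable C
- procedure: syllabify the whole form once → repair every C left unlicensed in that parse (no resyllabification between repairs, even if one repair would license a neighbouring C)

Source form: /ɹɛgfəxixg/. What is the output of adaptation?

Under (C)V, the unsyllabifiable consonants are /g/, /x/, /g/ (no codas are permitted; onsets are limited to one consonant).
Each unlicensed consonant becomes the onset of a new syllable: /g/ → /gə/, /x/ → /xi/, /g/ → /gi/.

ɹɛgəfəxixigi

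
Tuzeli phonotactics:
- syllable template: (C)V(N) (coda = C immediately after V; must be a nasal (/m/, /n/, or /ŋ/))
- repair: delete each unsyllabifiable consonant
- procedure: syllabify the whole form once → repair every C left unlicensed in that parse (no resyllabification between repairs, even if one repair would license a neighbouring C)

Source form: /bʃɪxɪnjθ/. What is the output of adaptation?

Under (C)V(N), the unsyllabifiable consonants are /b/, /j/, /θ/ (only a nasal (/m/, /n/, or /ŋ/) is licensed in coda position; onsets are limited to one consonant).
Each unlicensed consonant is deleted: /b/, /j/, /θ/.

ʃɪxɪn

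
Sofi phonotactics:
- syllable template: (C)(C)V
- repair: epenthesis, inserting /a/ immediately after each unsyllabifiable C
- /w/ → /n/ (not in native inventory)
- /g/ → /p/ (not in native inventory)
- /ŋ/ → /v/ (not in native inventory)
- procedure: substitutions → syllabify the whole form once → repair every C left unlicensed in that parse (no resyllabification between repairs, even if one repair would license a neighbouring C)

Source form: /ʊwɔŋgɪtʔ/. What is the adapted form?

Substitution: /w/ → /n/, /ŋ/ → /v/, /g/ → /p/, giving /ʊnɔvpɪtʔ/.
The consonants /t/, /ʔ/ cannot be parsed into a legal (C)(C)V syllable (no codas are permitted; onsets may contain at most 2 consonants).
Epenthesis after each stranded consonant: /t/ → /ta/, /ʔ/ → /ʔa/.

ʊnɔvpɪtaʔa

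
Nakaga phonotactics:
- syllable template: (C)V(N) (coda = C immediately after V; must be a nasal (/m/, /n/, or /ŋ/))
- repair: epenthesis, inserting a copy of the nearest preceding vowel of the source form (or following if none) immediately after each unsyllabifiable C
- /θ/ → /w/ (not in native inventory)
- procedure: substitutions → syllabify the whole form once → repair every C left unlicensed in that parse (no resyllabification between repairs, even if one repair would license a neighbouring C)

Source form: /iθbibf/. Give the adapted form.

iwibibifi

Substitution: /θ/ → /w/, giving /iwbibf/.
The consonants /w/, /b/, /f/ cannot be parsed into a legal (C)V(N) syllable (only a nasal (/m/, /n/, or /ŋ/) is licensed in coda position; onsets are limited to one consonant).
Each unlicensed consonant becomes the onset of a new syllable: /w/ → /wi/, /b/ → /bi/, /f/ → /fi/.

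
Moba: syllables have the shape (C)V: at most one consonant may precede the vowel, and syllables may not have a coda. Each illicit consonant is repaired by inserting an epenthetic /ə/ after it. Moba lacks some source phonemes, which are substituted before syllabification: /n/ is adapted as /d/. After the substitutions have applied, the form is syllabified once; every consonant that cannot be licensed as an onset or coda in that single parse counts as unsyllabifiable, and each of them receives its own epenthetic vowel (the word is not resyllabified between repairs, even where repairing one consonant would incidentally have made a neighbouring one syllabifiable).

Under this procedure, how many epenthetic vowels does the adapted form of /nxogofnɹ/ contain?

After substitution the input is /dxogofdɹ/.
The unsyllabifiable consonants are /d/, /f/, /d/, /ɹ/; each receives one epenthetic vowel.

4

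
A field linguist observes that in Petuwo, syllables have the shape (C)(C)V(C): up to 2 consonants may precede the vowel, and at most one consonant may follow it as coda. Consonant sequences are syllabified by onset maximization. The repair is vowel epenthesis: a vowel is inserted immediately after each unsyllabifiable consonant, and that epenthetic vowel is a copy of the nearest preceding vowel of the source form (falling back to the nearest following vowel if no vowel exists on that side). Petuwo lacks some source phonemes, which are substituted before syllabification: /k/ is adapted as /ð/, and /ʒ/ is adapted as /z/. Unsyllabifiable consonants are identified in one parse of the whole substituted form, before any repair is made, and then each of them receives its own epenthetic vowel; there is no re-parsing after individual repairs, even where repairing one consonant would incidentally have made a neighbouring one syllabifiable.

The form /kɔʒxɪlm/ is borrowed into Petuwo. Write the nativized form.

ðɔzxɪlmɪ

Substitution: /k/ → /ð/, /ʒ/ → /z/, giving /ðɔzxɪlm/.
Under (C)(C)V(C), the unsyllabifiable consonants are /m/ (at most one coda consonant is licensed; onsets may contain at most 2 consonants).
Inserting the epenthetic vowel yields /m/ → /mɪ/.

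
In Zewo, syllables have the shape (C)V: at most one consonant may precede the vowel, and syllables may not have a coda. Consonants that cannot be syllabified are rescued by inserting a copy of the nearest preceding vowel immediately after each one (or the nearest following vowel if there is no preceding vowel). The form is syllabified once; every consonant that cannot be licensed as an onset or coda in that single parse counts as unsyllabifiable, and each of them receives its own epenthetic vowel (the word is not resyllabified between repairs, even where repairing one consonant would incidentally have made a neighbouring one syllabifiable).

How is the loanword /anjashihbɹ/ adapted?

Syllabifying with onset maximization leaves /n/, /s/, /h/, /b/, /ɹ/ stranded (no codas are permitted; onsets are limited to one consonant).
Epenthesis after each stranded consonant: /n/ → /na/, /s/ → /sa/, /h/ → /hi/, /b/ → /bi/, /ɹ/ → /ɹi/.

anajasahihibiɹi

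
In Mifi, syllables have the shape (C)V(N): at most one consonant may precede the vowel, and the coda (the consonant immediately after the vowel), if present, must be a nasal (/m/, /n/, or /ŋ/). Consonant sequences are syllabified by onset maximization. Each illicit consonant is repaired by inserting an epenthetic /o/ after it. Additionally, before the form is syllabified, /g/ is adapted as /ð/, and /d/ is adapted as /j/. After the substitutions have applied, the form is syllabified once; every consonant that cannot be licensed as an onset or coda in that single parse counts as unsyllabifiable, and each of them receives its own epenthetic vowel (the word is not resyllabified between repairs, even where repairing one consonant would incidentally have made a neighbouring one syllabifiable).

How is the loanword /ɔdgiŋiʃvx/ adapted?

ɔjoðiŋiʃovoxo

Substitution: /d/ → /j/, /g/ → /ð/, giving /ɔjðiŋiʃvx/.
Syllabifying with onset maximization leaves /j/, /ʃ/, /v/, /x/ stranded (only a nasal (/m/, /n/, or /ŋ/) is licensed in coda position; onsets are limited to one consonant).
Inserting the epenthetic vowel yields /j/ → /jo/, /ʃ/ → /ʃo/, /v/ → /vo/, /x/ → /xo/.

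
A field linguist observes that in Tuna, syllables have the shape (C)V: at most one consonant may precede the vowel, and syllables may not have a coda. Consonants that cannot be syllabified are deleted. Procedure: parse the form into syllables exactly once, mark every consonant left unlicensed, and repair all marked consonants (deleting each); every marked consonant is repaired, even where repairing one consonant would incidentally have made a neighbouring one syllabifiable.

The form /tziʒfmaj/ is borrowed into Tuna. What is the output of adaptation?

zima

Under (C)V, the unsyllabifiable consonants are /t/, /ʒ/, /f/, /j/ (no codas are permitted; onsets are limited to one consonant).
Deletion applies to /t/, /ʒ/, /f/, /j/.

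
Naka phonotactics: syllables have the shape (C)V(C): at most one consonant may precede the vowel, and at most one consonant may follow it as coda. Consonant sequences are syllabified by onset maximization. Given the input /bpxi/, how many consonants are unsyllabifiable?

Syllabifying with onset maximization leaves /b/, /p/ stranded (at most one coda consonant is licensed; onsets are limited to one consonant).

2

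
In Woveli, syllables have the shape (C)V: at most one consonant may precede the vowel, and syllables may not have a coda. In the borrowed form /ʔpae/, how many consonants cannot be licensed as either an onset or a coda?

1

Under (C)V, the unsyllabifiable consonants are /ʔ/ (no codas are permitted; onsets are limited to one consonant).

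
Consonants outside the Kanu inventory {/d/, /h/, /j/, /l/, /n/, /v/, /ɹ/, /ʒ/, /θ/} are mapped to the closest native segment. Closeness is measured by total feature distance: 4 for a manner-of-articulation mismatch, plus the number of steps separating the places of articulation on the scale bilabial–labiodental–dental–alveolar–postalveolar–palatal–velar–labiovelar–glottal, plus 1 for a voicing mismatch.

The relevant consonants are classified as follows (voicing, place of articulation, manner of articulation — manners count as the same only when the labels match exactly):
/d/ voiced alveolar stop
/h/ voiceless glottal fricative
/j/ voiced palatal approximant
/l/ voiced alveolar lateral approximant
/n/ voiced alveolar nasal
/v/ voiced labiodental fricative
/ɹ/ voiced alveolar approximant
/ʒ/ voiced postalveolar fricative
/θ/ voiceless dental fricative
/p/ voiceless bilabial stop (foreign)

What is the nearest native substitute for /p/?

/d/ is closest: same manner (stop), place distance 3 (bilabial→alveolar), voicing differs (+1); total 4. Next closest is /v/ at distance 6.

d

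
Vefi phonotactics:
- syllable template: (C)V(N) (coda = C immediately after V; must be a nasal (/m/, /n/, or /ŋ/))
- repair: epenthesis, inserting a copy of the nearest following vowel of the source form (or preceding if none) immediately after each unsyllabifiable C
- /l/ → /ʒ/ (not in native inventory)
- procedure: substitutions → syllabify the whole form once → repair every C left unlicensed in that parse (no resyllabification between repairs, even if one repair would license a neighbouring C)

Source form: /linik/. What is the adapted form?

Substitution: /l/ → /ʒ/, giving /ʒinik/.
The consonants /k/ cannot be parsed into a legal (C)V(N) syllable (only a nasal (/m/, /n/, or /ŋ/) is licensed in coda position; onsets are limited to one consonant).
Each unlicensed consonant becomes the onset of a new syllable: /k/ → /ki/.

ʒiniki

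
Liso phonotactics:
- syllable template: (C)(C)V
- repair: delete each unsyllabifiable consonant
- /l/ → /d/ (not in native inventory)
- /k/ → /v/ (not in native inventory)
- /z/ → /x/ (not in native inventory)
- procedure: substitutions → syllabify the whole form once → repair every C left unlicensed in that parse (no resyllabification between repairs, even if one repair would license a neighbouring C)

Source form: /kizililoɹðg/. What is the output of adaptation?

Substitution: /k/ → /v/, /z/ → /x/, /l/ → /d/, giving /vixididoɹðg/.
The consonants /ɹ/, /ð/, /g/ cannot be parsed into a legal (C)(C)V syllable (no codas are permitted; onsets may contain at most 2 consonants).
Deleting the stranded consonants removes /ɹ/, /ð/, /g/.

vixidido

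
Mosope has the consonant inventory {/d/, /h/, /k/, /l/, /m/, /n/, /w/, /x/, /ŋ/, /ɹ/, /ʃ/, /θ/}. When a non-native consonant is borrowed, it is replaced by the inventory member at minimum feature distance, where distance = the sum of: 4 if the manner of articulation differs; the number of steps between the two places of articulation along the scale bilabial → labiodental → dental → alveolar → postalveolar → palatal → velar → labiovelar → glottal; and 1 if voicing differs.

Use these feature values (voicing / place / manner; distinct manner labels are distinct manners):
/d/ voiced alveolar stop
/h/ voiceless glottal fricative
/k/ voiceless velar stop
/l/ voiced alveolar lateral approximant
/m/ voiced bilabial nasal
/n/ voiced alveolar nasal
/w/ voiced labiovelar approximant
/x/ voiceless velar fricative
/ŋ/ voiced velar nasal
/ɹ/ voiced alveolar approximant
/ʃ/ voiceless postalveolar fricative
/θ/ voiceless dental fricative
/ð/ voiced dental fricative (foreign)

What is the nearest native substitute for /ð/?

/θ/ is closest: same manner (fricative), place distance 0 (dental→dental), voicing differs (+1); total 1. Next closest is /ʃ/ at distance 3.

θ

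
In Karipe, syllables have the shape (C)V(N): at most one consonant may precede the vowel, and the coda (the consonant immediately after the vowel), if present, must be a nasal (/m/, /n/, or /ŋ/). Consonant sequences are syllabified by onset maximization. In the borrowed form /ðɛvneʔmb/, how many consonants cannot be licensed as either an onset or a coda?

The consonants /v/, /ʔ/, /m/, /b/ cannot be parsed into a legal (C)V(N) syllable (only a nasal (/m/, /n/, or /ŋ/) is licensed in coda position; onsets are limited to one consonant).

4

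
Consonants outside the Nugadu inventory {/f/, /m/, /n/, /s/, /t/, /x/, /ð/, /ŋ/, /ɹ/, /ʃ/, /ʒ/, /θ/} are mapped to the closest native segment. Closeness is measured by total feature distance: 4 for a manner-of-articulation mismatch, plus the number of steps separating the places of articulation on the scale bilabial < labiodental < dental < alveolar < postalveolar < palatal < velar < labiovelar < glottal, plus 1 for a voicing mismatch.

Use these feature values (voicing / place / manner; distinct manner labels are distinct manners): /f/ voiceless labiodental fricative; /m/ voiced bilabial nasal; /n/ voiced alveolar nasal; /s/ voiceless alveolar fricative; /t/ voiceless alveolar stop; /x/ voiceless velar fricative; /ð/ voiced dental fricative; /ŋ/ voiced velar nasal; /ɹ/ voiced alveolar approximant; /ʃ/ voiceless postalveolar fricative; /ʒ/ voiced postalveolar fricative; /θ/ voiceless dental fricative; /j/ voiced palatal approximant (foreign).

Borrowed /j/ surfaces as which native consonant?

/ɹ/ is closest: same manner (approximant), place distance 2 (palatal→alveolar), same voicing; total 2. Next closest is /ŋ/ at distance 5.

ɹ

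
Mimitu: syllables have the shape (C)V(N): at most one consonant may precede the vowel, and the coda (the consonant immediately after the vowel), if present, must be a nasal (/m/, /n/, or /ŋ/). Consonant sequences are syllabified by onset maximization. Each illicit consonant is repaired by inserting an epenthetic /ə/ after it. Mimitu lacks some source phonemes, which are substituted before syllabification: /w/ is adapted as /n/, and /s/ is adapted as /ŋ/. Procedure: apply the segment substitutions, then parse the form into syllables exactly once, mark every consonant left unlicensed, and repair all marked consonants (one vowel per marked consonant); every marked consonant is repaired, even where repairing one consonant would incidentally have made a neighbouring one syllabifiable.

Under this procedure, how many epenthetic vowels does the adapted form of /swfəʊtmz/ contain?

After substitution the input is /ŋnfəʊtmz/.
The unsyllabifiable consonants are /ŋ/, /n/, /t/, /m/, /z/; each receives one epenthetic vowel.

5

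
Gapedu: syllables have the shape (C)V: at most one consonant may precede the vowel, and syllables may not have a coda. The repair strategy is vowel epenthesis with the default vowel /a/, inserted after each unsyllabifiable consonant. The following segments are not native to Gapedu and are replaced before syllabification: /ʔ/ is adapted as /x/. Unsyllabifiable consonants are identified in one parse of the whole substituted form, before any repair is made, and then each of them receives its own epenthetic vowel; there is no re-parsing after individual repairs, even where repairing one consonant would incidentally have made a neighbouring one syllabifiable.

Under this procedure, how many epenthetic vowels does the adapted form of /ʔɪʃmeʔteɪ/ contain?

2

After substitution the input is /xɪʃmexteɪ/.
The unsyllabifiable consonants are /ʃ/, /x/; each receives one epenthetic vowel.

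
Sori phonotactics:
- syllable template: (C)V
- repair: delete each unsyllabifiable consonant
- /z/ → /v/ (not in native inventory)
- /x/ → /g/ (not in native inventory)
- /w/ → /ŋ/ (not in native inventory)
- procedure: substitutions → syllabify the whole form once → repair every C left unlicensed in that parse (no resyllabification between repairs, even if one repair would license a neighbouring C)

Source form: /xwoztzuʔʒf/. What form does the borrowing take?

ŋovu

Substitution: /x/ → /g/, /w/ → /ŋ/, /z/ → /v/, giving /gŋovtvuʔʒf/.
Syllabifying with onset maximization leaves /g/, /v/, /t/, /ʔ/, /ʒ/, /f/ stranded (no codas are permitted; onsets are limited to one consonant).
Deletion applies to /g/, /v/, /t/, /ʔ/, /ʒ/, /f/.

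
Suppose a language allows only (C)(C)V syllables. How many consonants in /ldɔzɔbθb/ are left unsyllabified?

Syllabifying with onset maximization leaves /b/, /θ/, /b/ stranded (no codas are permitted; onsets may contain at most 2 consonants).

3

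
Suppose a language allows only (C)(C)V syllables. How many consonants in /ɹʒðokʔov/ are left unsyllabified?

Under (C)(C)V, the unsyllabifiable consonants are /ɹ/, /v/ (no codas are permitted; onsets may contain at most 2 consonants).

2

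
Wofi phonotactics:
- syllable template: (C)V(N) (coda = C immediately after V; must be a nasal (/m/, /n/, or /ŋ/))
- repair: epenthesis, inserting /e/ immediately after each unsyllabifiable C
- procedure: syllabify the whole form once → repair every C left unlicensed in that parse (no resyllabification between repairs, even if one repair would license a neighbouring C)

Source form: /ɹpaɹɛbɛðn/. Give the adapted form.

Syllabifying with onset maximization leaves /ɹ/, /ð/, /n/ stranded (only a nasal (/m/, /n/, or /ŋ/) is licensed in coda position; onsets are limited to one consonant).
Each unlicensed consonant becomes the onset of a new syllable: /ɹ/ → /ɹe/, /ð/ → /ðe/, /n/ → /ne/.

ɹepaɹɛbɛðene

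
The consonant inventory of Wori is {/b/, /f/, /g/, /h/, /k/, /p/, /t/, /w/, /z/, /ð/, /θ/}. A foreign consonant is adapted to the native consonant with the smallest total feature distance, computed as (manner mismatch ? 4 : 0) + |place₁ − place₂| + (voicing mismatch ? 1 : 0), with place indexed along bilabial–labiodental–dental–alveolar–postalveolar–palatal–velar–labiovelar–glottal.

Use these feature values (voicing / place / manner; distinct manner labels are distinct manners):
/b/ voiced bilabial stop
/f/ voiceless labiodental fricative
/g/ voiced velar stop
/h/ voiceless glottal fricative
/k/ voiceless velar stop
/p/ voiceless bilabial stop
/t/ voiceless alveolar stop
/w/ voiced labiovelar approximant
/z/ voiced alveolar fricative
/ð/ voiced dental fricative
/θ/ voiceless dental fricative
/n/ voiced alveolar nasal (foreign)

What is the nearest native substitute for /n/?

/z/ is closest: manner differs (nasal→fricative, +4), place distance 0 (alveolar→alveolar), same voicing; total 4. Next closest is /t/ at distance 5.

z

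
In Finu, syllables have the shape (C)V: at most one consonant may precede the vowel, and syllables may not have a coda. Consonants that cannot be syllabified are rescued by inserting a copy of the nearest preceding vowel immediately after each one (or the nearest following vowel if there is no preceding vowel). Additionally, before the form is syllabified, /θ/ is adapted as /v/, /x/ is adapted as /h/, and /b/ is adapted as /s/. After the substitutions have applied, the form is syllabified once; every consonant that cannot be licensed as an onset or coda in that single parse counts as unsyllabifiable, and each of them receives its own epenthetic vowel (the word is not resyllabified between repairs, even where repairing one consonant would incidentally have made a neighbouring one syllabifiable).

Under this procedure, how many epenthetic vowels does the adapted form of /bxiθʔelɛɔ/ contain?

2

After substitution the input is /shivʔelɛɔ/.
The unsyllabifiable consonants are /s/, /v/; each receives one epenthetic vowel.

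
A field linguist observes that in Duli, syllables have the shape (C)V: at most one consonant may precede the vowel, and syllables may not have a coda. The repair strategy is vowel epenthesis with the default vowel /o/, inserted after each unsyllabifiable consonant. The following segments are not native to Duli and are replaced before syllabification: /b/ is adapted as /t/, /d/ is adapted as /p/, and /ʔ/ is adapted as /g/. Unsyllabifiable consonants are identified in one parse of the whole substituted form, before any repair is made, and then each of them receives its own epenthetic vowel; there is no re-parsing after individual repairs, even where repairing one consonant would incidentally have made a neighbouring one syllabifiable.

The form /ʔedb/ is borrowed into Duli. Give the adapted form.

Substitution: /ʔ/ → /g/, /d/ → /p/, /b/ → /t/, giving /gept/.
Syllabifying with onset maximization leaves /p/, /t/ stranded (no codas are permitted; onsets are limited to one consonant).
Epenthesis after each stranded consonant: /p/ → /po/, /t/ → /to/.

gepoto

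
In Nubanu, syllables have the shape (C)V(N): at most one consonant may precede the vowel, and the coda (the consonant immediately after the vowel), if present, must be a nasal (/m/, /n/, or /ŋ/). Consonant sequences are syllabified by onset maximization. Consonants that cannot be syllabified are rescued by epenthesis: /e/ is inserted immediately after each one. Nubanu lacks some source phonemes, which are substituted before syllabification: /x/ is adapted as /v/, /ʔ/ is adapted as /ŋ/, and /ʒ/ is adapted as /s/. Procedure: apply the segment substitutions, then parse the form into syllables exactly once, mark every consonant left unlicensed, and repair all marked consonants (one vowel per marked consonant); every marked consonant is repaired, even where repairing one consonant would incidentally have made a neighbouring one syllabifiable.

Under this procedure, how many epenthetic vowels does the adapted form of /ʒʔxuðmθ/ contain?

After substitution the input is /sŋvuðmθ/.
The unsyllabifiable consonants are /s/, /ŋ/, /ð/, /m/, /θ/; each receives one epenthetic vowel.

5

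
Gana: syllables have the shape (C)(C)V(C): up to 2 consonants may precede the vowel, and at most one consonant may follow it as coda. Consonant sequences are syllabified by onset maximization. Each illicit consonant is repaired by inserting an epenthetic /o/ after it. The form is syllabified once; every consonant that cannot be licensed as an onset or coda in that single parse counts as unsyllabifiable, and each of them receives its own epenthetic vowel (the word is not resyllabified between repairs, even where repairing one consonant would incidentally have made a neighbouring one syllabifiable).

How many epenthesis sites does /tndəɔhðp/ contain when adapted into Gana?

3

The unsyllabifiable consonants are /t/, /ð/, /p/; each receives one epenthetic vowel.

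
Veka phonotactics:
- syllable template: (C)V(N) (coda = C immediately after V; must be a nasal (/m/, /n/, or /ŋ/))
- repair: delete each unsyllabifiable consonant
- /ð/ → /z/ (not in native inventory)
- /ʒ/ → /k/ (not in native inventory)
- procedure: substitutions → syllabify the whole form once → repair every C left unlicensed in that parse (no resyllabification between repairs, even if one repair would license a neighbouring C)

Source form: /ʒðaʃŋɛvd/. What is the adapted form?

Substitution: /ʒ/ → /k/, /ð/ → /z/, giving /kzaʃŋɛvd/.
Syllabifying with onset maximization leaves /k/, /ʃ/, /v/, /d/ stranded (only a nasal (/m/, /n/, or /ŋ/) is licensed in coda position; onsets are limited to one consonant).
Each unlicensed consonant is deleted: /k/, /ʃ/, /v/, /d/.

zaŋɛ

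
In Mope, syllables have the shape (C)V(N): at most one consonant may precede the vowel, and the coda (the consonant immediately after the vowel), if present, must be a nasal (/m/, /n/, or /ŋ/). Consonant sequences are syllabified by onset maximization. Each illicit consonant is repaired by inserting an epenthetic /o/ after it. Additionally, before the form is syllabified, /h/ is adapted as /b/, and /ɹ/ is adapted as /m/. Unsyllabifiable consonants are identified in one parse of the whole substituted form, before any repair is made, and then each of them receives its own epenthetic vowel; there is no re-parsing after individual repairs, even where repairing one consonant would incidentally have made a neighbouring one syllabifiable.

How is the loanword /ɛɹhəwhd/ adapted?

Substitution: /ɹ/ → /m/, /h/ → /b/, giving /ɛmbəwbd/.
Under (C)V(N), the unsyllabifiable consonants are /w/, /b/, /d/ (only a nasal (/m/, /n/, or /ŋ/) is licensed in coda position; onsets are limited to one consonant).
Epenthesis after each stranded consonant: /w/ → /wo/, /b/ → /bo/, /d/ → /do/.

ɛmbəwobodo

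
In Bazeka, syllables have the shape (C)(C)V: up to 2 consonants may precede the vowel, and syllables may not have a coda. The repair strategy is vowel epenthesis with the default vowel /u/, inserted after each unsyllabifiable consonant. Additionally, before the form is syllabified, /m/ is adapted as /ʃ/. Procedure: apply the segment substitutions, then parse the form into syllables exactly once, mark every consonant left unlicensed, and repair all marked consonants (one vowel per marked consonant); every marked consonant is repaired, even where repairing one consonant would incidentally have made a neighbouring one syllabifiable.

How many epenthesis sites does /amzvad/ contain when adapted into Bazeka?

After substitution the input is /aʃzvad/.
The unsyllabifiable consonants are /ʃ/, /d/; each receives one epenthetic vowel.

2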